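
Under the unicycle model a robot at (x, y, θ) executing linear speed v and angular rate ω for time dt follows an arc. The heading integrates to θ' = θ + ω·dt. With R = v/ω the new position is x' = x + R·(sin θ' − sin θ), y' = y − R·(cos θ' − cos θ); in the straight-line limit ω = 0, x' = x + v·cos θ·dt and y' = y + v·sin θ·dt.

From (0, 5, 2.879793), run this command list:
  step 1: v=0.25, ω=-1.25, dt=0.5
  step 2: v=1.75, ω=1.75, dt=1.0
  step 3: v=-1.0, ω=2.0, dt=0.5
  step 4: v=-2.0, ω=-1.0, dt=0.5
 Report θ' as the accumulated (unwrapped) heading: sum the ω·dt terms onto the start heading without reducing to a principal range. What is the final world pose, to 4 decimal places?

(-1.5814, 6.5428, 4.5048)

step 1: θ'=2.2548 (R=-0.2000) → pose (-0.1032, 5.0668, 2.2548)
step 2: θ'=4.0048 (R=1.0000) → pose (-1.6382, 5.0849, 4.0048)
step 3: θ'=5.0048 (R=-0.5000) → pose (-1.5394, 5.5541, 5.0048)
step 4: θ'=4.5048 (R=2.0000) → pose (-1.5814, 6.5428, 4.5048)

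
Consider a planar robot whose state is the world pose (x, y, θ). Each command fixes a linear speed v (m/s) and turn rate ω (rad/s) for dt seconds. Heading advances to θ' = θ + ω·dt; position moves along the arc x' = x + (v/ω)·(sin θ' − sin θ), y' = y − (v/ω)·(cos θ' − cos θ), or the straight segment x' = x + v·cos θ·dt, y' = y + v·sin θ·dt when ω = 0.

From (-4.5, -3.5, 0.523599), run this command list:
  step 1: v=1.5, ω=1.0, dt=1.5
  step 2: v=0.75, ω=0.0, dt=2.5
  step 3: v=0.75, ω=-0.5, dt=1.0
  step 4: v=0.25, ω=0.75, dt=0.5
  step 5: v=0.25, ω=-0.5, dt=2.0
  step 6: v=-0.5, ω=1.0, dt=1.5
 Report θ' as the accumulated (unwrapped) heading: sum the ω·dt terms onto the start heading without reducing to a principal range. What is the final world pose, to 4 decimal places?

step 1: θ'=2.0236 (R=1.5000) → pose (-3.9012, -1.5447, 2.0236)
step 2: θ'=2.0236 (straight) → pose (-4.7215, 0.1413, 2.0236)
step 3: θ'=1.5236 (R=-1.5000) → pose (-4.8709, 0.8683, 1.5236)
step 4: θ'=1.8986 (R=0.3333) → pose (-4.8883, 0.9914, 1.8986)
step 5: θ'=0.8986 (R=-0.5000) → pose (-4.8062, 1.4637, 0.8986)
step 6: θ'=2.3986 (R=-0.5000) → pose (-4.7532, 0.7841, 2.3986)

(-4.7532, 0.7841, 2.3986)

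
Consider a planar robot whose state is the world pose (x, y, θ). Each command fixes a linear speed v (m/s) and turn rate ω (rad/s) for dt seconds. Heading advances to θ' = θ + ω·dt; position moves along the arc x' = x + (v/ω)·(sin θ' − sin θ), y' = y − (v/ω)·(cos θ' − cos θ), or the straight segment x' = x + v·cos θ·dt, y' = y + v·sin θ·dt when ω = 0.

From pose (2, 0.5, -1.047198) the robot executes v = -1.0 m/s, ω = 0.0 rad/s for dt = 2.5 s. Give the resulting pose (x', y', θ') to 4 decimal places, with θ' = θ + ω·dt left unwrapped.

(0.7500, 2.6651, -1.0472)

θ' = -1.0472 + 0.0·2.5 = -1.0472
ω = 0 → straight: x' = 2 + -1.0·cos(-1.0472)·2.5 = 0.7500
y' = 0.5 + -1.0·sin(-1.0472)·2.5 = 2.6651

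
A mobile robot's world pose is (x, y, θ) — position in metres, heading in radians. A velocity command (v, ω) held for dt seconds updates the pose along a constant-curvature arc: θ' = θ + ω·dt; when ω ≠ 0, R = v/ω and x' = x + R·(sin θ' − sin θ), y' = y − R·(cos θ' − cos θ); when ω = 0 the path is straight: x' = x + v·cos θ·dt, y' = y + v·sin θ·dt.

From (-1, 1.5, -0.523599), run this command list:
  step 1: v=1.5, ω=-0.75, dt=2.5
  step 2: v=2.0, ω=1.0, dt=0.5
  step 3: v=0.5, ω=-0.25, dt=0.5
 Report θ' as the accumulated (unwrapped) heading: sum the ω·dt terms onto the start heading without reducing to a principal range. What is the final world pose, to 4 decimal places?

(-1.2826, -2.7650, -2.0236)

step 1: θ'=-2.3986 (R=-2.0000) → pose (-0.6470, -1.7049, -2.3986)
step 2: θ'=-1.8986 (R=2.0000) → pose (-1.1875, -2.5339, -1.8986)
step 3: θ'=-2.0236 (R=-2.0000) → pose (-1.2826, -2.7650, -2.0236)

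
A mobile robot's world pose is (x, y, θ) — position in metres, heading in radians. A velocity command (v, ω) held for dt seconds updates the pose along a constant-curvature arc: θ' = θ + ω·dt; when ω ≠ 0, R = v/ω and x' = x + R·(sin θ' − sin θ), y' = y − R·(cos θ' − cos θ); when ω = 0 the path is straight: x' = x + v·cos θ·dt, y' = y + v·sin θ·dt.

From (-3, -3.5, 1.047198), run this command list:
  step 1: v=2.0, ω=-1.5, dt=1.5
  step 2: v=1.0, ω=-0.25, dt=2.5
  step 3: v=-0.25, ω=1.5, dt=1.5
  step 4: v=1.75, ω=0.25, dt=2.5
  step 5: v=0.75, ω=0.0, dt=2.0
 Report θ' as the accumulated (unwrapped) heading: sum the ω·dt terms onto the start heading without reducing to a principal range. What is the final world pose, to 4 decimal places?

step 1: θ'=-1.2028 (R=-1.3333) → pose (-0.6012, -3.6870, -1.2028)
step 2: θ'=-1.8278 (R=-4.0000) → pose (-0.4648, -6.1427, -1.8278)
step 3: θ'=0.4222 (R=-0.1667) → pose (-0.6943, -5.9483, 0.4222)
step 4: θ'=1.0472 (R=7.0000) → pose (2.4995, -3.0630, 1.0472)
step 5: θ'=1.0472 (straight) → pose (3.2495, -1.7640, 1.0472)

(3.2495, -1.7640, 1.0472)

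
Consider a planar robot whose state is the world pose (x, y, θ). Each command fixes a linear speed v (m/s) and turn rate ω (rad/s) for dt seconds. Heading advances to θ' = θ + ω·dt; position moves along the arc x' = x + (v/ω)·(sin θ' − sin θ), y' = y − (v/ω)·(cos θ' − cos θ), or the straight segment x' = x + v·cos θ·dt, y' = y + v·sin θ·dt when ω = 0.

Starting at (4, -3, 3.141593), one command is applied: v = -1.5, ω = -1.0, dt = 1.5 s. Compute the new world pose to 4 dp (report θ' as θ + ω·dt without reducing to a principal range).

θ' = 3.1416 + -1.0·1.5 = 1.6416
R = v/ω = -1.5/-1.0 = 1.5000
x' = 4 + 1.5000·(sin 1.6416 − sin 3.1416) = 5.4962
y' = -3 − 1.5000·(cos 1.6416 − cos 3.1416) = -4.3939

(5.4962, -4.3939, 1.6416)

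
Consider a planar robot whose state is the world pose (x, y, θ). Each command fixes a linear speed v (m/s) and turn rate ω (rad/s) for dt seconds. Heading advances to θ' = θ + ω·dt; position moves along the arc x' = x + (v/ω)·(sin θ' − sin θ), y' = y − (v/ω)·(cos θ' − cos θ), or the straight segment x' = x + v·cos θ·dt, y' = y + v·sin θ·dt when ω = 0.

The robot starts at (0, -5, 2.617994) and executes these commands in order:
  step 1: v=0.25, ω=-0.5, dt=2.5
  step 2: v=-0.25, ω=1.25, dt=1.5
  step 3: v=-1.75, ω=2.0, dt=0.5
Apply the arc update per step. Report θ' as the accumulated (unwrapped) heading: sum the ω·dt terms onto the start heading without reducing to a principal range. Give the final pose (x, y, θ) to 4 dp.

(0.6682, -4.2308, 4.2430)

step 1: θ'=1.3680 (R=-0.5000) → pose (-0.2398, -4.4663, 1.3680)
step 2: θ'=3.2430 (R=-0.2000) → pose (-0.0236, -4.7055, 3.2430)
step 3: θ'=4.2430 (R=-0.8750) → pose (0.6682, -4.2308, 4.2430)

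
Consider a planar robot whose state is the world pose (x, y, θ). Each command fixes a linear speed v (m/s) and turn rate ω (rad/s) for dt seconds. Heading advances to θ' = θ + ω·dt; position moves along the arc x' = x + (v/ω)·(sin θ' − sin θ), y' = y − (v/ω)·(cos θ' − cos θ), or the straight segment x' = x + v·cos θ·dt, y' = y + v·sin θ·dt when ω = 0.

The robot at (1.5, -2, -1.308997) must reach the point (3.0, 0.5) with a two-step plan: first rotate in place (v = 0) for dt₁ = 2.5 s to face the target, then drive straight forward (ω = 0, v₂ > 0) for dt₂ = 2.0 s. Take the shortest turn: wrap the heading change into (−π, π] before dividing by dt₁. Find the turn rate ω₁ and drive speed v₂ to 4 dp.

ω₁ = 0.9357, v₂ = 1.4577

heading to target = atan2(0.5−-2, 3−1.5) = 1.0304
Δθ = wrap(1.0304 − -1.3090) = 2.3394; ω₁ = Δθ/dt₁ = 0.9357
distance = √((3−1.5)² + (0.5−-2)²) = 2.9155; v₂ = distance/dt₂ = 1.4577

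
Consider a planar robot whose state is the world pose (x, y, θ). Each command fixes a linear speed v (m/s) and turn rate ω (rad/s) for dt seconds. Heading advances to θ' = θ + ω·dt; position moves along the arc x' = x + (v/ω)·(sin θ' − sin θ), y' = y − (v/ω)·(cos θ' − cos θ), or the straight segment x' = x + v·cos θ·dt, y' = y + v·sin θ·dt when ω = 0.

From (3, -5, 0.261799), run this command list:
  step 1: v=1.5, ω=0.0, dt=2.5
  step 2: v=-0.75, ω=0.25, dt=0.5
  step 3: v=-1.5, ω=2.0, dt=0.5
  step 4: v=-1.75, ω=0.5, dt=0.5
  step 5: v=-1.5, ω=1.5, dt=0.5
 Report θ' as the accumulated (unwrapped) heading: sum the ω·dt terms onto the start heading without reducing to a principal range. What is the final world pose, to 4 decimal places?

(6.0738, -6.2399, 2.3868)

step 1: θ'=0.2618 (straight) → pose (6.6222, -4.0294, 0.2618)
step 2: θ'=0.3868 (R=-3.0000) → pose (6.2670, -4.1488, 0.3868)
step 3: θ'=1.3868 (R=-0.7500) → pose (5.8126, -4.7062, 1.3868)
step 4: θ'=1.6368 (R=-3.5000) → pose (5.7611, -5.5774, 1.6368)
step 5: θ'=2.3868 (R=-1.0000) → pose (6.0738, -6.2399, 2.3868)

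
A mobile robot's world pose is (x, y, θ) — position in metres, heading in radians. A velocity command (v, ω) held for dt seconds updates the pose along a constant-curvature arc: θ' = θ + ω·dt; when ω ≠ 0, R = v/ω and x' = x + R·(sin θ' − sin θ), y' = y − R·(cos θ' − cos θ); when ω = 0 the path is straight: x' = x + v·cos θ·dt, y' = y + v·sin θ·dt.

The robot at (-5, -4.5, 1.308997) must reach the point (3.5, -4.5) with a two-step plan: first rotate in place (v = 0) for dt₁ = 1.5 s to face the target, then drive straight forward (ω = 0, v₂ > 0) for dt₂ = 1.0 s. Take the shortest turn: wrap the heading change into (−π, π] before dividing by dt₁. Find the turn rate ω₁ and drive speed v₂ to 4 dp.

ω₁ = -0.8727, v₂ = 8.5000

heading to target = atan2(-4.5−-4.5, 3.5−-5) = 0.0000
Δθ = wrap(0.0000 − 1.3090) = -1.3090; ω₁ = Δθ/dt₁ = -0.8727
distance = √((3.5−-5)² + (-4.5−-4.5)²) = 8.5000; v₂ = distance/dt₂ = 8.5000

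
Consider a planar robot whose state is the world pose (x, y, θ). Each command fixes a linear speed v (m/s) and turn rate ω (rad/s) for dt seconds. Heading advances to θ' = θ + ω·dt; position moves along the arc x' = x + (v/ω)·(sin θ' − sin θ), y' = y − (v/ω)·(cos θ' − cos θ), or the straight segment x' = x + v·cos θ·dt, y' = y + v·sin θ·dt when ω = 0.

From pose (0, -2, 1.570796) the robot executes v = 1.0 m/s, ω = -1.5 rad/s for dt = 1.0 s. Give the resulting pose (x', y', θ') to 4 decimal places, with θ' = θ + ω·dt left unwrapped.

(0.6195, -1.3350, 0.0708)

θ' = 1.5708 + -1.5·1.0 = 0.0708
R = v/ω = 1.0/-1.5 = -0.6667
x' = 0 + -0.6667·(sin 0.0708 − sin 1.5708) = 0.6195
y' = -2 − -0.6667·(cos 0.0708 − cos 1.5708) = -1.3350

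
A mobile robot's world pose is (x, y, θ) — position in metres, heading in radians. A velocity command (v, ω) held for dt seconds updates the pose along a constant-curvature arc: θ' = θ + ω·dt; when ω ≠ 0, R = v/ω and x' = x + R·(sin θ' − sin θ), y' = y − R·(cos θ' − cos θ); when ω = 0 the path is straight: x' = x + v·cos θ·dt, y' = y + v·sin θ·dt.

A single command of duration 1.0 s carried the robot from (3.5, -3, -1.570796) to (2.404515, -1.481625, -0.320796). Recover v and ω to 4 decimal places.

Δθ = -0.320796 − -1.570796 = 1.250000
ω = Δθ/dt = 1.250000/1.0 = 1.2500
R = −Δy/(cos θ' − cos θ) = -1.6000
v = R·ω = -1.6000·1.2500 = -2.0000

v = -2.0000, ω = 1.2500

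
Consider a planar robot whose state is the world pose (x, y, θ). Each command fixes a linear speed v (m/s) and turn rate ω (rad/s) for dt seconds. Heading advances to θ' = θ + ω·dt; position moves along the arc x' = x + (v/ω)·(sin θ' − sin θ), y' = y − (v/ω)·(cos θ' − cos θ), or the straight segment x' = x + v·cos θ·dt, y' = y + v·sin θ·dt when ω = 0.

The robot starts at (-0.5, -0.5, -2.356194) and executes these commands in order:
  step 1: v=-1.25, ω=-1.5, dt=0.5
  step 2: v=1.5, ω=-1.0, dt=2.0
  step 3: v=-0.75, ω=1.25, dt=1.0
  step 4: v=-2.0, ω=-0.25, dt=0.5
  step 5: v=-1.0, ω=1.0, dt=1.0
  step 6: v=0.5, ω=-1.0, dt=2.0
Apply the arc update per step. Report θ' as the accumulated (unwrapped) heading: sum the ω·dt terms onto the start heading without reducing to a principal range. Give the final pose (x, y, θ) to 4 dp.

(-0.1630, 0.7409, -4.9812)

step 1: θ'=-3.1062 (R=0.8333) → pose (0.0598, -0.2564, -3.1062)
step 2: θ'=-5.1062 (R=-1.5000) → pose (-1.3785, 1.8182, -5.1062)
step 3: θ'=-3.8562 (R=-0.6000) → pose (-1.2176, 1.1347, -3.8562)
step 4: θ'=-3.9812 (R=8.0000) → pose (-0.5051, 0.4340, -3.9812)
step 5: θ'=-2.9812 (R=-1.0000) → pose (0.3990, 0.1146, -2.9812)
step 6: θ'=-4.9812 (R=-0.5000) → pose (-0.1630, 0.7409, -4.9812)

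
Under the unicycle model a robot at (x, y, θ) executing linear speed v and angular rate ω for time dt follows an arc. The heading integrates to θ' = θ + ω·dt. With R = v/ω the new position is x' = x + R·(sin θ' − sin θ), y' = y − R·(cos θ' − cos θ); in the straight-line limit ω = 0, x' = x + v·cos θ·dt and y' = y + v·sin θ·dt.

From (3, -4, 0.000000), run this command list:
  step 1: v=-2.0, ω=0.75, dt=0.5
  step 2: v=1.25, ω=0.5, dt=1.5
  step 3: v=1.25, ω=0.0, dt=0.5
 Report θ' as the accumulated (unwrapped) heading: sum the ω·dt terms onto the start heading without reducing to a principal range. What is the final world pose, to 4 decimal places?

(3.6327, -2.3731, 1.1250)

step 1: θ'=0.3750 (R=-2.6667) → pose (2.0233, -4.1853, 0.3750)
step 2: θ'=1.1250 (R=2.5000) → pose (3.3633, -2.9370, 1.1250)
step 3: θ'=1.1250 (straight) → pose (3.6327, -2.3731, 1.1250)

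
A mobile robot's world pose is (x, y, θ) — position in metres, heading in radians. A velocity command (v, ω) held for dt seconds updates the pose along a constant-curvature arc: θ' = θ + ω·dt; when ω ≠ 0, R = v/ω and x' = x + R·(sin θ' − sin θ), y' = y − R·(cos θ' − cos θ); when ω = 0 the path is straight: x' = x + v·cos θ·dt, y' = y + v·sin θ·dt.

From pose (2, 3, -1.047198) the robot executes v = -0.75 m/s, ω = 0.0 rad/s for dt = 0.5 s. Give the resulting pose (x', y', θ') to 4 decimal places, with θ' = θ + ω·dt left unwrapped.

(1.8125, 3.3248, -1.0472)

θ' = -1.0472 + 0.0·0.5 = -1.0472
ω = 0 → straight: x' = 2 + -0.75·cos(-1.0472)·0.5 = 1.8125
y' = 3 + -0.75·sin(-1.0472)·0.5 = 3.3248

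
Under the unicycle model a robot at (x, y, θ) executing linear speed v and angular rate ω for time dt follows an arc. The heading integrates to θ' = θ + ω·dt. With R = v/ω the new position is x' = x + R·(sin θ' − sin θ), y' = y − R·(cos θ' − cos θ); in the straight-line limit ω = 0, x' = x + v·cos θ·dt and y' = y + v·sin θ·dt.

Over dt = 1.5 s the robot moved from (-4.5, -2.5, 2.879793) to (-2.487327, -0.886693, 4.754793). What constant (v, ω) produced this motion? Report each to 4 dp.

Δθ = 4.754793 − 2.879793 = 1.875000
ω = Δθ/dt = 1.875000/1.5 = 1.2500
R = Δx/(sin θ' − sin θ) = -1.6000
v = R·ω = -1.6000·1.2500 = -2.0000

v = -2.0000, ω = 1.2500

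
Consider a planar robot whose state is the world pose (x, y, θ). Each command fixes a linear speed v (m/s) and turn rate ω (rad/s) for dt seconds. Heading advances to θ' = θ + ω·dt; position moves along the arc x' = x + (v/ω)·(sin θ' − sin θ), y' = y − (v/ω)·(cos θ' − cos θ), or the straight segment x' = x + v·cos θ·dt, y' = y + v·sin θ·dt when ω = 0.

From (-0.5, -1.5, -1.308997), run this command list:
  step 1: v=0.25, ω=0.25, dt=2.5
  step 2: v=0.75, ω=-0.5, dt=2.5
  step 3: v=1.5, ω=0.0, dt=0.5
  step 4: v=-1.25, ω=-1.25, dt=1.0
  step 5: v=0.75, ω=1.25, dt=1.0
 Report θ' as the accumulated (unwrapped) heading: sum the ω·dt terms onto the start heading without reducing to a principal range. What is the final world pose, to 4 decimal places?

(0.4127, -4.1553, -1.9340)

step 1: θ'=-0.6840 (R=1.0000) → pose (-0.1660, -2.0162, -0.6840)
step 2: θ'=-1.9340 (R=-1.5000) → pose (0.2883, -3.7117, -1.9340)
step 3: θ'=-1.9340 (straight) → pose (0.0219, -4.4128, -1.9340)
step 4: θ'=-3.1840 (R=1.0000) → pose (0.9990, -3.7690, -3.1840)
step 5: θ'=-1.9340 (R=0.6000) → pose (0.4127, -4.1553, -1.9340)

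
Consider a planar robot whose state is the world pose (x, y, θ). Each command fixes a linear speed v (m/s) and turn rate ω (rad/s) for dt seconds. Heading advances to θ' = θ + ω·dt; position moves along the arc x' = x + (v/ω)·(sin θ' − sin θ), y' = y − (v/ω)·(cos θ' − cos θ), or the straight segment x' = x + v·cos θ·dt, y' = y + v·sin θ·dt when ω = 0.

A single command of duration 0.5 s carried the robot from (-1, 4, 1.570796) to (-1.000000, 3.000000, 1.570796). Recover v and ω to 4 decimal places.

v = -2.0000, ω = 0.0000

Δθ = 1.570796 − 1.570796 = 0.000000
ω = Δθ/dt = 0.000000/0.5 = 0.0000
ω = 0 → v = (Δx·cos θ + Δy·sin θ)/dt = -2.0000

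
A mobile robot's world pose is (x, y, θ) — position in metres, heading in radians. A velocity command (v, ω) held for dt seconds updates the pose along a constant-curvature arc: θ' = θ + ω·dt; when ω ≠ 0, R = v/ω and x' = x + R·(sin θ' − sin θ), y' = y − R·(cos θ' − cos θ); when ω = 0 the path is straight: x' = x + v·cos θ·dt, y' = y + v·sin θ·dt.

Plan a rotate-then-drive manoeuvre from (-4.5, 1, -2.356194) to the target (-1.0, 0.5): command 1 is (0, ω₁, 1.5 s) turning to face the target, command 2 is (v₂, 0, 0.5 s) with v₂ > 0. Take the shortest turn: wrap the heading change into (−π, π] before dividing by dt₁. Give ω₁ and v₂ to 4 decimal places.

ω₁ = 1.4762, v₂ = 7.0711

heading to target = atan2(0.5−1, -1−-4.5) = -0.1419
Δθ = wrap(-0.1419 − -2.3562) = 2.2143; ω₁ = Δθ/dt₁ = 1.4762
distance = √((-1−-4.5)² + (0.5−1)²) = 3.5355; v₂ = distance/dt₂ = 7.0711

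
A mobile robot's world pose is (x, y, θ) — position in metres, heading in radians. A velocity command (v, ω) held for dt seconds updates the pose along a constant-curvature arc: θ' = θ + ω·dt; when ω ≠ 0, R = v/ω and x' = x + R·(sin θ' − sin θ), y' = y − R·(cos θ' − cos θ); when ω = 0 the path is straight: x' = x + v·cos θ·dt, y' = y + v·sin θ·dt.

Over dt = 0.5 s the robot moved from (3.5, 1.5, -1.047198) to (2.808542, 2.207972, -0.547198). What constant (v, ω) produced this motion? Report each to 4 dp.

Δθ = -0.547198 − -1.047198 = 0.500000
ω = Δθ/dt = 0.500000/0.5 = 1.0000
R = −Δy/(cos θ' − cos θ) = -2.0000
v = R·ω = -2.0000·1.0000 = -2.0000

v = -2.0000, ω = 1.0000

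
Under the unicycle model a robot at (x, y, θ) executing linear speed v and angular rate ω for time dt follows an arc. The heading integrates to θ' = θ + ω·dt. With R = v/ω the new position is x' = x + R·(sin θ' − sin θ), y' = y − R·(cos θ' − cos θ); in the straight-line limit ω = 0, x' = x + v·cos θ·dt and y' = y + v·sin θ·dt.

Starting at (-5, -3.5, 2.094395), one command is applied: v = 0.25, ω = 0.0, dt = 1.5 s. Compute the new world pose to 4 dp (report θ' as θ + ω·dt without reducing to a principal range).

(-5.1875, -3.1752, 2.0944)

θ' = 2.0944 + 0.0·1.5 = 2.0944
ω = 0 → straight: x' = -5 + 0.25·cos(2.0944)·1.5 = -5.1875
y' = -3.5 + 0.25·sin(2.0944)·1.5 = -3.1752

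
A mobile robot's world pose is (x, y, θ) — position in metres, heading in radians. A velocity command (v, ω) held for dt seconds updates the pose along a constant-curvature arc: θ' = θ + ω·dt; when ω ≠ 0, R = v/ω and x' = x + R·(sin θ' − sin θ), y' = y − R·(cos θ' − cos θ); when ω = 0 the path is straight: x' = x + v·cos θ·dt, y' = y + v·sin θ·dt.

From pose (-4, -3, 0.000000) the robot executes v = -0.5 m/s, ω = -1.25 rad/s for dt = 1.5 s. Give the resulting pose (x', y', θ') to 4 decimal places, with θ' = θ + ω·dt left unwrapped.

(-4.3816, -2.4802, -1.8750)

θ' = 0.0000 + -1.25·1.5 = -1.8750
R = v/ω = -0.5/-1.25 = 0.4000
x' = -4 + 0.4000·(sin -1.8750 − sin 0.0000) = -4.3816
y' = -3 − 0.4000·(cos -1.8750 − cos 0.0000) = -2.4802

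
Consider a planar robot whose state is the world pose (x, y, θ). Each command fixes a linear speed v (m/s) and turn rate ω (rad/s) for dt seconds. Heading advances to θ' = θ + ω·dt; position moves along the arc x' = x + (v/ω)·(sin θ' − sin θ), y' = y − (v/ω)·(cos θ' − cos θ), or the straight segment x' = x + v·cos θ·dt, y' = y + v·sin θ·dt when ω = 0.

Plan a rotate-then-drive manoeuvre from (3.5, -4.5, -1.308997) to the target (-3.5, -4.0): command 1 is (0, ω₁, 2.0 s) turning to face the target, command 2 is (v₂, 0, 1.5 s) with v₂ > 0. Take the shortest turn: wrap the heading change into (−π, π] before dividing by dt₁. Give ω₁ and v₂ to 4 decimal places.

ω₁ = -0.9520, v₂ = 4.6786

heading to target = atan2(-4−-4.5, -3.5−3.5) = 3.0703
Δθ = wrap(3.0703 − -1.3090) = -1.9039; ω₁ = Δθ/dt₁ = -0.9520
distance = √((-3.5−3.5)² + (-4−-4.5)²) = 7.0178; v₂ = distance/dt₂ = 4.6786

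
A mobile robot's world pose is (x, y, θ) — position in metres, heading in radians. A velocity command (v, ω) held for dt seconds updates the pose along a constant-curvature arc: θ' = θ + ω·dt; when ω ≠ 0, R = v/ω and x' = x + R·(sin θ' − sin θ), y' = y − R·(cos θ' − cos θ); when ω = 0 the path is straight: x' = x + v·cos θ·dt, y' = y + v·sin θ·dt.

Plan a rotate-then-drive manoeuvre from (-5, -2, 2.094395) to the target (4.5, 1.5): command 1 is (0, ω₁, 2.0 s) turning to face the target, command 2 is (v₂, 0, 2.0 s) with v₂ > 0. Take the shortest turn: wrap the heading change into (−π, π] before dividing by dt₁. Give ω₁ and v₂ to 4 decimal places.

heading to target = atan2(1.5−-2, 4.5−-5) = 0.3530
Δθ = wrap(0.3530 − 2.0944) = -1.7414; ω₁ = Δθ/dt₁ = -0.8707
distance = √((4.5−-5)² + (1.5−-2)²) = 10.1242; v₂ = distance/dt₂ = 5.0621

ω₁ = -0.8707, v₂ = 5.0621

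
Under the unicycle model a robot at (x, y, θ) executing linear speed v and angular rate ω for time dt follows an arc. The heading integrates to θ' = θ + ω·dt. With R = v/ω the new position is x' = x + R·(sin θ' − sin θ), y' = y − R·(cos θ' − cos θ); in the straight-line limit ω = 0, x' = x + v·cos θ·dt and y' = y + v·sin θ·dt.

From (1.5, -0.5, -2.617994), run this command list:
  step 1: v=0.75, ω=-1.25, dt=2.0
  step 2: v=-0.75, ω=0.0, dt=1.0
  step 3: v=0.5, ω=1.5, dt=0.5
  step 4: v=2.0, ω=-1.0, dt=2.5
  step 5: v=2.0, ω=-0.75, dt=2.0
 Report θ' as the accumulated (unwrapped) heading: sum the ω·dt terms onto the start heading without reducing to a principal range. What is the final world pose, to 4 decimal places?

step 1: θ'=-5.1180 (R=-0.6000) → pose (0.6487, 0.2564, -5.1180)
step 2: θ'=-5.1180 (straight) → pose (0.3528, -0.4328, -5.1180)
step 3: θ'=-4.3680 (R=0.3333) → pose (0.3602, -0.1887, -4.3680)
step 4: θ'=-6.8680 (R=-2.0000) → pose (3.3469, 2.1542, -6.8680)
step 5: θ'=-8.3680 (R=-2.6667) → pose (4.1968, -1.3805, -8.3680)

(4.1968, -1.3805, -8.3680)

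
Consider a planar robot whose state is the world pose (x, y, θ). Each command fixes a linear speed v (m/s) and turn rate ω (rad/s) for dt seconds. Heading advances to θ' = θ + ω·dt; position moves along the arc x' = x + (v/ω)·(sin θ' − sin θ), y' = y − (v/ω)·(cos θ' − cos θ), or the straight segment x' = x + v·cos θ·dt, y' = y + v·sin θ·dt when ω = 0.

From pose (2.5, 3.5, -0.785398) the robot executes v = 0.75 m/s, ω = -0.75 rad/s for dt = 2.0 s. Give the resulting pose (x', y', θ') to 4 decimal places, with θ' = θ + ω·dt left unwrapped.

(2.5482, 2.1376, -2.2854)

θ' = -0.7854 + -0.75·2.0 = -2.2854
R = v/ω = 0.75/-0.75 = -1.0000
x' = 2.5 + -1.0000·(sin -2.2854 − sin -0.7854) = 2.5482
y' = 3.5 − -1.0000·(cos -2.2854 − cos -0.7854) = 2.1376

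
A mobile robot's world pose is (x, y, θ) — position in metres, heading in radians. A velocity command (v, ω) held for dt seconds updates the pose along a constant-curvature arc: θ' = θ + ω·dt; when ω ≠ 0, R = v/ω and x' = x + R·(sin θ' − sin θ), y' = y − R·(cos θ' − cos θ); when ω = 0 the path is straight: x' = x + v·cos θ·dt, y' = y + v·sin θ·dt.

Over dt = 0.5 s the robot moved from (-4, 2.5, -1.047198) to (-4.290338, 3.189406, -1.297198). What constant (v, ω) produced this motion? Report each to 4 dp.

v = -1.5000, ω = -0.5000

Δθ = -1.297198 − -1.047198 = -0.250000
ω = Δθ/dt = -0.250000/0.5 = -0.5000
R = −Δy/(cos θ' − cos θ) = 3.0000
v = R·ω = 3.0000·-0.5000 = -1.5000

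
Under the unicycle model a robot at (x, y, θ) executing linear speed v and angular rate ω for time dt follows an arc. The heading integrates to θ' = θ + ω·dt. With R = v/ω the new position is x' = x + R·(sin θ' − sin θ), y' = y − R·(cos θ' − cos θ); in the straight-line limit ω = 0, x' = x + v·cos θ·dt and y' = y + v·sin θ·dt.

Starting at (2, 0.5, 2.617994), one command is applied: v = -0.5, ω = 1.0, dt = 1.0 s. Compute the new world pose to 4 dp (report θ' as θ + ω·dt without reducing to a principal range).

(2.4793, 0.4887, 3.6180)

θ' = 2.6180 + 1.0·1.0 = 3.6180
R = v/ω = -0.5/1.0 = -0.5000
x' = 2 + -0.5000·(sin 3.6180 − sin 2.6180) = 2.4793
y' = 0.5 − -0.5000·(cos 3.6180 − cos 2.6180) = 0.4887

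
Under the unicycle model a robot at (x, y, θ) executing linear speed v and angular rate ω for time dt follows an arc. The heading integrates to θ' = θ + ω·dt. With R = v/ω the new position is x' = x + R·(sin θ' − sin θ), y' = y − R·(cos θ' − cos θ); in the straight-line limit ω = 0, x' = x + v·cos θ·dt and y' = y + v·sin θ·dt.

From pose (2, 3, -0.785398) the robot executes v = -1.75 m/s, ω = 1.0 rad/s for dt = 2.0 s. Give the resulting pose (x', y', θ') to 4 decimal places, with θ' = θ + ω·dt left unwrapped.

(-0.8776, 2.3728, 1.2146)

θ' = -0.7854 + 1.0·2.0 = 1.2146
R = v/ω = -1.75/1.0 = -1.7500
x' = 2 + -1.7500·(sin 1.2146 − sin -0.7854) = -0.8776
y' = 3 − -1.7500·(cos 1.2146 − cos -0.7854) = 2.3728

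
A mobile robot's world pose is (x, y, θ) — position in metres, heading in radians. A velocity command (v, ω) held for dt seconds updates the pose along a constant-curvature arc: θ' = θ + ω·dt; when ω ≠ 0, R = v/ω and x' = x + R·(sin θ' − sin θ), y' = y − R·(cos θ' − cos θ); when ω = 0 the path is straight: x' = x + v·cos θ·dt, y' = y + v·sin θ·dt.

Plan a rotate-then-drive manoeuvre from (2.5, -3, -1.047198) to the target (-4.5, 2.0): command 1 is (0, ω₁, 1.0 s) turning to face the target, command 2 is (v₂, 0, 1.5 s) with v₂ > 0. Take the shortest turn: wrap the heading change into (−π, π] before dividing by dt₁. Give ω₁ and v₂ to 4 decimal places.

ω₁ = -2.7146, v₂ = 5.7349

heading to target = atan2(2−-3, -4.5−2.5) = 2.5213
Δθ = wrap(2.5213 − -1.0472) = -2.7146; ω₁ = Δθ/dt₁ = -2.7146
distance = √((-4.5−2.5)² + (2−-3)²) = 8.6023; v₂ = distance/dt₂ = 5.7349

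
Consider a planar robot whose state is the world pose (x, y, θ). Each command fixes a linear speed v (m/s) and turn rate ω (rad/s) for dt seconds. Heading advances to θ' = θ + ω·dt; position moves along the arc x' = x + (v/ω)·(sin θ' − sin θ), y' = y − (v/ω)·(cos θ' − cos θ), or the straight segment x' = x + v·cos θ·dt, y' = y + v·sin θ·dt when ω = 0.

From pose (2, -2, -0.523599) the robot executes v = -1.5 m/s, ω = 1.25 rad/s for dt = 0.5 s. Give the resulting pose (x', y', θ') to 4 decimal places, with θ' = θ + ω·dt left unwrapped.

θ' = -0.5236 + 1.25·0.5 = 0.1014
R = v/ω = -1.5/1.25 = -1.2000
x' = 2 + -1.2000·(sin 0.1014 − sin -0.5236) = 1.2785
y' = -2 − -1.2000·(cos 0.1014 − cos -0.5236) = -1.8454

(1.2785, -1.8454, 0.1014)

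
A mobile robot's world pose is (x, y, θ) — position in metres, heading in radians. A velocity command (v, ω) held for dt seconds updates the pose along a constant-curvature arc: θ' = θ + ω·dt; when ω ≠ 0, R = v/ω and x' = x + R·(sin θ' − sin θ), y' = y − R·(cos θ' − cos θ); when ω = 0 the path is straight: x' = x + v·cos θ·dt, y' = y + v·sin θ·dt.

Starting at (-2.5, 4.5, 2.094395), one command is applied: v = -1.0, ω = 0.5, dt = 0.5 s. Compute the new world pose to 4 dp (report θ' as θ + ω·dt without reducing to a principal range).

(-2.1988, 4.1026, 2.3444)

θ' = 2.0944 + 0.5·0.5 = 2.3444
R = v/ω = -1.0/0.5 = -2.0000
x' = -2.5 + -2.0000·(sin 2.3444 − sin 2.0944) = -2.1988
y' = 4.5 − -2.0000·(cos 2.3444 − cos 2.0944) = 4.1026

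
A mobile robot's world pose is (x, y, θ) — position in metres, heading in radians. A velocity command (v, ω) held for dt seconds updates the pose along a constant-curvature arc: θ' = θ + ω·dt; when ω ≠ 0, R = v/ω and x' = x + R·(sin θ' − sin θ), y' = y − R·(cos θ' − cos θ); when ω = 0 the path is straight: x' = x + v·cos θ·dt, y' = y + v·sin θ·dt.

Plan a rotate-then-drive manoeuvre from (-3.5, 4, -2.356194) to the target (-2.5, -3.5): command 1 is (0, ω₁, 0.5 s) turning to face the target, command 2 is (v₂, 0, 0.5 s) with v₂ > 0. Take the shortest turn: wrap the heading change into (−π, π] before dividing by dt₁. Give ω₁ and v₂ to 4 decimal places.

heading to target = atan2(-3.5−4, -2.5−-3.5) = -1.4382
Δθ = wrap(-1.4382 − -2.3562) = 0.9179; ω₁ = Δθ/dt₁ = 1.8359
distance = √((-2.5−-3.5)² + (-3.5−4)²) = 7.5664; v₂ = distance/dt₂ = 15.1327

ω₁ = 1.8359, v₂ = 15.1327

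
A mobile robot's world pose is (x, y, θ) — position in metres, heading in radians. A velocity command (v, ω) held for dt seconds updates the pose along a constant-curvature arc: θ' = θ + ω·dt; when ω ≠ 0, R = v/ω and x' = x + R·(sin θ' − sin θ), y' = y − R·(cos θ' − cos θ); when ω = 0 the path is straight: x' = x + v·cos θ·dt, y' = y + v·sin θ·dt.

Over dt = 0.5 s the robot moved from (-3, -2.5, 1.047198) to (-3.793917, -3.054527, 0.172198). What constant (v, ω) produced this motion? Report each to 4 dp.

v = -2.0000, ω = -1.7500

Δθ = 0.172198 − 1.047198 = -0.875000
ω = Δθ/dt = -0.875000/0.5 = -1.7500
R = Δx/(sin θ' − sin θ) = 1.1429
v = R·ω = 1.1429·-1.7500 = -2.0000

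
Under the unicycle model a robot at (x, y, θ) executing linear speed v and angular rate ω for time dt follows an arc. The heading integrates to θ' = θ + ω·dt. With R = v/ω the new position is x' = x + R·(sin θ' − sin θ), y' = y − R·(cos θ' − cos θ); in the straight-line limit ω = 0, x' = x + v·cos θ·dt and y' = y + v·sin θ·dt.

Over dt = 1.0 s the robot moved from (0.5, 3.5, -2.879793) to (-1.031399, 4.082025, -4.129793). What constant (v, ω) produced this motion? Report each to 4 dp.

v = 1.7500, ω = -1.2500

Δθ = -4.129793 − -2.879793 = -1.250000
ω = Δθ/dt = -1.250000/1.0 = -1.2500
R = Δx/(sin θ' − sin θ) = -1.4000
v = R·ω = -1.4000·-1.2500 = 1.7500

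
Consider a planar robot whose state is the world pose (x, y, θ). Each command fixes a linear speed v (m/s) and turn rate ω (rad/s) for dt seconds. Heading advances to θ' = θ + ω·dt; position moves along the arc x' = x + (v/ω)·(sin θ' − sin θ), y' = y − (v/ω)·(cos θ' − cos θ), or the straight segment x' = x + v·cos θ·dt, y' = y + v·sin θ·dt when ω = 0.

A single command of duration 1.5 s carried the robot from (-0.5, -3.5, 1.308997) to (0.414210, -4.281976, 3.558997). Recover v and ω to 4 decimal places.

v = -1.0000, ω = 1.5000

Δθ = 3.558997 − 1.308997 = 2.250000
ω = Δθ/dt = 2.250000/1.5 = 1.5000
R = Δx/(sin θ' − sin θ) = -0.6667
v = R·ω = -0.6667·1.5000 = -1.0000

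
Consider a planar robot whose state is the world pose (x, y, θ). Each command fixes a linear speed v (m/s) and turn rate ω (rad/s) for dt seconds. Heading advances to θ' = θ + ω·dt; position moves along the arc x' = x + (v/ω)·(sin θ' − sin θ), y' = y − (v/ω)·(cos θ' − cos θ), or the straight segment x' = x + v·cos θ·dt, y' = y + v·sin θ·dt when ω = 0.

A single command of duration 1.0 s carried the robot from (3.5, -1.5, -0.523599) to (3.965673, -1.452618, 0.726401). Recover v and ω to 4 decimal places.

v = 0.5000, ω = 1.2500

Δθ = 0.726401 − -0.523599 = 1.250000
ω = Δθ/dt = 1.250000/1.0 = 1.2500
R = Δx/(sin θ' − sin θ) = 0.4000
v = R·ω = 0.4000·1.2500 = 0.5000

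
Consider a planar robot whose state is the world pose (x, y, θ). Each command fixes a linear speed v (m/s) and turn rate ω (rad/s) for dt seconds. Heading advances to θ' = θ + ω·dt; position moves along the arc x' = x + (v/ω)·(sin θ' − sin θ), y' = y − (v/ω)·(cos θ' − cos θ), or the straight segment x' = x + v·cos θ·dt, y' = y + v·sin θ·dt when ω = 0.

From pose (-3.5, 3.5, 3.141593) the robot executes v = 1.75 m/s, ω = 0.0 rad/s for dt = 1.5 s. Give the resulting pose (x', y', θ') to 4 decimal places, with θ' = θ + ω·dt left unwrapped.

(-6.1250, 3.5000, 3.1416)

θ' = 3.1416 + 0.0·1.5 = 3.1416
ω = 0 → straight: x' = -3.5 + 1.75·cos(3.1416)·1.5 = -6.1250
y' = 3.5 + 1.75·sin(3.1416)·1.5 = 3.5000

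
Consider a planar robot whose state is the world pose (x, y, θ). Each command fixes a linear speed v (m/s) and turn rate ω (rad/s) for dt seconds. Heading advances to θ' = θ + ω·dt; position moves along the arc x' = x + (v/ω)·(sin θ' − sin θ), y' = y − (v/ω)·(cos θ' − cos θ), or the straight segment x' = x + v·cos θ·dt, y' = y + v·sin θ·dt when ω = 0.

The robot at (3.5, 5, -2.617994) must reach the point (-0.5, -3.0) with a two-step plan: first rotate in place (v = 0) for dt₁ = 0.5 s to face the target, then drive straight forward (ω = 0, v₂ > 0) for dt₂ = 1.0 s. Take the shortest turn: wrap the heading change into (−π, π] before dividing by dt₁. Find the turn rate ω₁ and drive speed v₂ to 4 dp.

ω₁ = 1.1671, v₂ = 8.9443

heading to target = atan2(-3−5, -0.5−3.5) = -2.0344
Δθ = wrap(-2.0344 − -2.6180) = 0.5836; ω₁ = Δθ/dt₁ = 1.1671
distance = √((-0.5−3.5)² + (-3−5)²) = 8.9443; v₂ = distance/dt₂ = 8.9443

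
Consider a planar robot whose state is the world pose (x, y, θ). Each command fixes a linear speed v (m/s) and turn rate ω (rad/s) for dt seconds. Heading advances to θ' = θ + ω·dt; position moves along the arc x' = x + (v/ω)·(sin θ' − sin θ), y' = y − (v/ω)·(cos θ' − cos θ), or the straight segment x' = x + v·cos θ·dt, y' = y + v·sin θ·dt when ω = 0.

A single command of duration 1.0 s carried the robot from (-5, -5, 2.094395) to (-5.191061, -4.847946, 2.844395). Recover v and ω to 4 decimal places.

Δθ = 2.844395 − 2.094395 = 0.750000
ω = Δθ/dt = 0.750000/1.0 = 0.7500
R = Δx/(sin θ' − sin θ) = 0.3333
v = R·ω = 0.3333·0.7500 = 0.2500

v = 0.2500, ω = 0.7500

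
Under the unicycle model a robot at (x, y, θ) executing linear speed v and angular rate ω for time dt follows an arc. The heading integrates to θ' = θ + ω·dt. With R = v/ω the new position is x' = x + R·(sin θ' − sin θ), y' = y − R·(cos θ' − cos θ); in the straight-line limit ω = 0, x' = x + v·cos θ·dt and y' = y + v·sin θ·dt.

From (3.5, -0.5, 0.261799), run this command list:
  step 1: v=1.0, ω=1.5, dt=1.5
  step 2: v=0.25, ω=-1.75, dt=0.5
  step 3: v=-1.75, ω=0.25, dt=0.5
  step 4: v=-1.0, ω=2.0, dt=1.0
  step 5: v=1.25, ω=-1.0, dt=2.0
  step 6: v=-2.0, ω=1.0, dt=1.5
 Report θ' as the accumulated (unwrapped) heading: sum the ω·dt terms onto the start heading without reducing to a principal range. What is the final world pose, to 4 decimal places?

(4.8050, -1.2164, 3.2618)

step 1: θ'=2.5118 (R=0.6667) → pose (3.7201, 0.6827, 2.5118)
step 2: θ'=1.6368 (R=-0.1429) → pose (3.6617, 0.7887, 1.6368)
step 3: θ'=1.7618 (R=-7.0000) → pose (3.7738, -0.0785, 1.7618)
step 4: θ'=3.7618 (R=-0.5000) → pose (4.5553, -0.3904, 3.7618)
step 5: θ'=1.7618 (R=-1.2500) → pose (2.6015, 0.3895, 1.7618)
step 6: θ'=3.2618 (R=-2.0000) → pose (4.8050, -1.2164, 3.2618)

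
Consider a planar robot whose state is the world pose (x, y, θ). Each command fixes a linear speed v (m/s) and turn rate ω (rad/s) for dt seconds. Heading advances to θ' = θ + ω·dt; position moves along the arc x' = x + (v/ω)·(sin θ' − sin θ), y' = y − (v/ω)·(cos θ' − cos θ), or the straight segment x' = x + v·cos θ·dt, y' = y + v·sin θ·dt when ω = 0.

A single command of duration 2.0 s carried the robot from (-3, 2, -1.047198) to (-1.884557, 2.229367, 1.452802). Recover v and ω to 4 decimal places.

v = 0.7500, ω = 1.2500

Δθ = 1.452802 − -1.047198 = 2.500000
ω = Δθ/dt = 2.500000/2.0 = 1.2500
R = Δx/(sin θ' − sin θ) = 0.6000
v = R·ω = 0.6000·1.2500 = 0.7500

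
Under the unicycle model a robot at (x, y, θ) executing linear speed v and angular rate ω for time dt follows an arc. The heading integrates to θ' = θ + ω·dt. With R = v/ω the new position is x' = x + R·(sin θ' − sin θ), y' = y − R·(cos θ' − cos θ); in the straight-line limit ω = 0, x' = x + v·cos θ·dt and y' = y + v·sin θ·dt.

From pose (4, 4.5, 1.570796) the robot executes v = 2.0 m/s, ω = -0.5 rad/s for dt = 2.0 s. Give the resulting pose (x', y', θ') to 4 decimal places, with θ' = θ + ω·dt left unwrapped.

θ' = 1.5708 + -0.5·2.0 = 0.5708
R = v/ω = 2.0/-0.5 = -4.0000
x' = 4 + -4.0000·(sin 0.5708 − sin 1.5708) = 5.8388
y' = 4.5 − -4.0000·(cos 0.5708 − cos 1.5708) = 7.8659

(5.8388, 7.8659, 0.5708)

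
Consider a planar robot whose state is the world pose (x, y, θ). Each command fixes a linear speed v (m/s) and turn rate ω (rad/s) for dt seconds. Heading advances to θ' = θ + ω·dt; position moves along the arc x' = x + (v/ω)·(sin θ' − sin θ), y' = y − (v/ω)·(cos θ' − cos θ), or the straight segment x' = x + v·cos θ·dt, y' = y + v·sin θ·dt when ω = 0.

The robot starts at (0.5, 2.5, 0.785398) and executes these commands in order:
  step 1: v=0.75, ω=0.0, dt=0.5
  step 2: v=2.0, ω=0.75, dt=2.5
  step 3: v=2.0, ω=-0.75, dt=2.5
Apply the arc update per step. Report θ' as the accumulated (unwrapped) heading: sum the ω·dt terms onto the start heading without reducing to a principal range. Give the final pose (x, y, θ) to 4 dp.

step 1: θ'=0.7854 (straight) → pose (0.7652, 2.7652, 0.7854)
step 2: θ'=2.6604 (R=2.6667) → pose (0.1138, 7.0146, 2.6604)
step 3: θ'=0.7854 (R=-2.6667) → pose (-0.5376, 11.2641, 0.7854)

(-0.5376, 11.2641, 0.7854)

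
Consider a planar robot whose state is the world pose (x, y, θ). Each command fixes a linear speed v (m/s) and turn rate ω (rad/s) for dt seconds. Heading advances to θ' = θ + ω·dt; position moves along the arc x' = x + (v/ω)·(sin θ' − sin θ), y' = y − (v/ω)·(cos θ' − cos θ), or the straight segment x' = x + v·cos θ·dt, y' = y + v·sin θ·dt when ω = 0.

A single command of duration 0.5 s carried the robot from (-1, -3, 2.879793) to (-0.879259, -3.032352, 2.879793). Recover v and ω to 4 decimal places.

Δθ = 2.879793 − 2.879793 = 0.000000
ω = Δθ/dt = 0.000000/0.5 = 0.0000
ω = 0 → v = (Δx·cos θ + Δy·sin θ)/dt = -0.2500

v = -0.2500, ω = 0.0000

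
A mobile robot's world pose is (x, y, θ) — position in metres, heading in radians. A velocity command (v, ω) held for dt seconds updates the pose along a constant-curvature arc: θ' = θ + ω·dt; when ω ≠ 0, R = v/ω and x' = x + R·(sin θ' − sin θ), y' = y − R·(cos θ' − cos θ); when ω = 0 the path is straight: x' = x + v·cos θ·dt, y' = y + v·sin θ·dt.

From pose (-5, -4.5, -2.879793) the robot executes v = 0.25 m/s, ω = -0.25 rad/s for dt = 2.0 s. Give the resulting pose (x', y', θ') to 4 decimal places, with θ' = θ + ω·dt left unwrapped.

(-5.4948, -4.5058, -3.3798)

θ' = -2.8798 + -0.25·2.0 = -3.3798
R = v/ω = 0.25/-0.25 = -1.0000
x' = -5 + -1.0000·(sin -3.3798 − sin -2.8798) = -5.4948
y' = -4.5 − -1.0000·(cos -3.3798 − cos -2.8798) = -4.5058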